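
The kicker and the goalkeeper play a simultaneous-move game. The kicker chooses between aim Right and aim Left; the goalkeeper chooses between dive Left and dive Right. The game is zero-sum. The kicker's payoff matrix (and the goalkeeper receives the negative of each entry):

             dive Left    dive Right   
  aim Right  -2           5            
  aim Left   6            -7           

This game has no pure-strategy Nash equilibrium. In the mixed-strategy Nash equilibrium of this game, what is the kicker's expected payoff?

4/5

The goalkeeper's mix must leave the kicker indifferent between aim Right and aim Left.
  the kicker's payoff from aim Right: q·(-2) + (1−q)·5 = -7q + 5
  the kicker's payoff from aim Left: q·6 + (1−q)·(-7) = 13q - 7
  -7q + 5 = 13q - 7  ⇒  -20q = -12  ⇒  q = 3/5.
At equilibrium the kicker is indifferent across rows, so the kicker's payoff equals the payoff from aim Right: (3/5)·(-2) + (2/5)·5 = 4/5.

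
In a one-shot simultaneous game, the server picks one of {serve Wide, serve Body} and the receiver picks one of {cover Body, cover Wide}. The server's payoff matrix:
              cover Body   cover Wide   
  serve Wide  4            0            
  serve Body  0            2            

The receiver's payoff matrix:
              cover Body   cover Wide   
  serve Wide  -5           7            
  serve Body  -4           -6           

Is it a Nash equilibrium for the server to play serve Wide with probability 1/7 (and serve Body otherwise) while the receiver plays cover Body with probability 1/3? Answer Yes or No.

Check the receiver's indifference given the server's mix p = 1/7:
  payoff from cover Body = -29/7; payoff from cover Wide = -29/7 — equal.
Check the server's indifference given the receiver's mix q = 1/3:
  payoff from serve Wide = 4/3; payoff from serve Body = 4/3 — equal.
Both players are indifferent, so neither can profitably deviate.

Yes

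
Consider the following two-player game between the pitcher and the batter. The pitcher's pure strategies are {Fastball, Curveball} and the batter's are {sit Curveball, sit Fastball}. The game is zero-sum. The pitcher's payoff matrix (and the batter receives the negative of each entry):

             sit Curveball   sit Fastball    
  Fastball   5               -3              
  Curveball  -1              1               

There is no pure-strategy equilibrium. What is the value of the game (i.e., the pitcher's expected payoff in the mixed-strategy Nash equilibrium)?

v = 1/5

Set the pitcher's expected payoff from Fastball equal to that from Curveball:
  the pitcher's payoff from Fastball: q·5 + (1−q)·(-3) = 8q - 3
  the pitcher's payoff from Curveball: q·(-1) + (1−q)·1 = -2q + 1
  8q - 3 = -2q + 1  ⇒  10q = 4  ⇒  q = 2/5.
The value is the pitcher's expected payoff against this mix (using Fastball): (2/5)·5 + (3/5)·(-3) = 1/5.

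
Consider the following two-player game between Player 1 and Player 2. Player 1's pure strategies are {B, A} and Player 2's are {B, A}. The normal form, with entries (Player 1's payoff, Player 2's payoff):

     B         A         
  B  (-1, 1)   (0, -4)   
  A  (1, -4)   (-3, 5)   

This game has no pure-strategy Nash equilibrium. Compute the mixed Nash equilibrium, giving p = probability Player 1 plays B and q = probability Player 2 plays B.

In a mixed equilibrium Player 2 is indifferent between B and A; this condition fixes p.
  Player 2's expected payoff from B: p·1 + (1−p)·(-4) = 5p - 4
  Player 2's expected payoff from A: p·(-4) + (1−p)·5 = -9p + 5
  5p - 4 = -9p + 5  ⇒  14p = 9  ⇒  p = 9/14.
In a mixed equilibrium Player 1 is indifferent between B and A; this condition fixes q.
  Player 1's expected payoff from B: q·(-1) + (1−q)·0 = -q
  Player 1's expected payoff from A: q·1 + (1−q)·(-3) = 4q - 3
  -q = 4q - 3  ⇒  -5q = -3  ⇒  q = 3/5.

p = 9/14, q = 3/5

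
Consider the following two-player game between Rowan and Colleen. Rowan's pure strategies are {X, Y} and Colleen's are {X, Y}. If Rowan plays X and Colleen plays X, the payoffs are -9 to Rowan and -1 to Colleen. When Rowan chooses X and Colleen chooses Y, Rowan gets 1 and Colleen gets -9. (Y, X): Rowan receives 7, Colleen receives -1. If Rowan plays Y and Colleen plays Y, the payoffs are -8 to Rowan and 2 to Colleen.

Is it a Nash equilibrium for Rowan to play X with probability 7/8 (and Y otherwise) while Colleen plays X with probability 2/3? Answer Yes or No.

No

Given Rowan's mix p = 7/8, Colleen's payoff from X is -1 but from Y is -61/8. Colleen strictly prefers X, so Colleen would not mix.
So the proposed profile is not a Nash equilibrium.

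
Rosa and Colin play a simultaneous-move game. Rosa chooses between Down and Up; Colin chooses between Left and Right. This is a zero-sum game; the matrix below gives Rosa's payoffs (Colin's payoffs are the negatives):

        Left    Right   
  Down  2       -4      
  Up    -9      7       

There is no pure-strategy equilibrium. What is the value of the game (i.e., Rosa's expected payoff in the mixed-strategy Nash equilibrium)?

v = -1

Rosa's indifference between Down and Up determines Colin's mixing probability q:
  Rosa's payoff to Down: q·2 + (1−q)·(-4) = 6q - 4
  Rosa's payoff to Up: q·(-9) + (1−q)·7 = -16q + 7
  6q - 4 = -16q + 7  ⇒  22q = 11  ⇒  q = 1/2.
The value is Rosa's expected payoff against this mix (using Down): (1/2)·2 + (1/2)·(-4) = -1.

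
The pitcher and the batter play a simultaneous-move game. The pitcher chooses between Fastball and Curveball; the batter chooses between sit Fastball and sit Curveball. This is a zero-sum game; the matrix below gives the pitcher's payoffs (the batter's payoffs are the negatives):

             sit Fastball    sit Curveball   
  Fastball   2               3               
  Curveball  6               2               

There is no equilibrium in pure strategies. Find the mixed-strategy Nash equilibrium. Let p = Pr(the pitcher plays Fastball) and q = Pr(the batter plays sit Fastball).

The pitcher's mix must leave the batter indifferent between sit Fastball and sit Curveball.
  the batter's payoff from sit Fastball: p·(-2) + (1−p)·(-6) = 4p - 6
  the batter's payoff from sit Curveball: p·(-3) + (1−p)·(-2) = -p - 2
  4p - 6 = -p - 2  ⇒  5p = 4  ⇒  p = 4/5.
Set the pitcher's expected payoff from Fastball equal to that from Curveball:
  the pitcher's payoff to Fastball: q·2 + (1−q)·3 = -q + 3
  the pitcher's payoff to Curveball: q·6 + (1−q)·2 = 4q + 2
  -q + 3 = 4q + 2  ⇒  -5q = -1  ⇒  q = 1/5.

p = 4/5, q = 1/5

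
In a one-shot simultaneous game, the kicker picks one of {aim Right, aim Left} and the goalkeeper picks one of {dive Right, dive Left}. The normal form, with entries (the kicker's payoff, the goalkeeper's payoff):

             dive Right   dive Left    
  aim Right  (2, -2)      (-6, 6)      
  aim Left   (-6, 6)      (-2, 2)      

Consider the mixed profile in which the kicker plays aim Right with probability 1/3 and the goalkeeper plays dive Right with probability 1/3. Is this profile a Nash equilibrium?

Check the goalkeeper's indifference given the kicker's mix p = 1/3:
  payoff from dive Right = 10/3; payoff from dive Left = 10/3 — equal.
Check the kicker's indifference given the goalkeeper's mix q = 1/3:
  payoff from aim Right = -10/3; payoff from aim Left = -10/3 — equal.
Both players are indifferent, so neither can profitably deviate.

Yes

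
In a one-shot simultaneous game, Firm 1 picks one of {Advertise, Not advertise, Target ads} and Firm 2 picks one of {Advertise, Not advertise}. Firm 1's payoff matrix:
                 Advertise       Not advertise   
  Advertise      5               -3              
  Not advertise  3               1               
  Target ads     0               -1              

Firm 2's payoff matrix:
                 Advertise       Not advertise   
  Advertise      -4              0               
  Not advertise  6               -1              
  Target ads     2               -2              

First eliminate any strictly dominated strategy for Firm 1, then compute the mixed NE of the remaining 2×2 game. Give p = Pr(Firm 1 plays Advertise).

p = 7/11

Firm 1's strategy Target ads is strictly dominated by Not advertise: 3 > 0 and 1 > -1. Eliminate Target ads.
Set Firm 2's expected payoff from Advertise equal to that from Not advertise:
  Firm 2's payoff from Advertise: p·(-4) + (1−p)·6 = -10p + 6
  Firm 2's payoff from Not advertise: p·0 + (1−p)·(-1) = p - 1
  -10p + 6 = p - 1  ⇒  -11p = -7  ⇒  p = 7/11.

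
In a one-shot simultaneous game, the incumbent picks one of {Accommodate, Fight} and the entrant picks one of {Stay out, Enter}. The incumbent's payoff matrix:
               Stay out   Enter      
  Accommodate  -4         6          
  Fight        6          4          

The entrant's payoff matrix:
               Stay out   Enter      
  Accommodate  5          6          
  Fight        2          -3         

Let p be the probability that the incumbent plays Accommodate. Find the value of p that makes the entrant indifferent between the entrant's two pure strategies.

p = 5/6

For the entrant to be willing to mix, the entrant must be indifferent between Stay out and Enter, which pins down the incumbent's mix.
  the entrant's payoff to Stay out: p·5 + (1−p)·2 = 3p + 2
  the entrant's payoff to Enter: p·6 + (1−p)·(-3) = 9p - 3
  3p + 2 = 9p - 3  ⇒  -6p = -5  ⇒  p = 5/6.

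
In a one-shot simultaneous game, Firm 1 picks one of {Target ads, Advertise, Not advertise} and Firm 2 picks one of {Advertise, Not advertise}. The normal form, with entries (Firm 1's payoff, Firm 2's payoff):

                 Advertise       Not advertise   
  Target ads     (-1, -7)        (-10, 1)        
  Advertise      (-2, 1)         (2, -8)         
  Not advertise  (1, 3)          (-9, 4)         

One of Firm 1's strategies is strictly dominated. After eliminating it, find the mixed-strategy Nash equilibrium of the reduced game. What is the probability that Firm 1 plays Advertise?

Firm 1's strategy Target ads is strictly dominated by Not advertise: 1 > -1 and -9 > -10. Eliminate Target ads.
For Firm 2 to be willing to mix, Firm 2 must be indifferent between Advertise and Not advertise, which pins down Firm 1's mix.
  Firm 2's expected payoff from Advertise: p·1 + (1−p)·3 = -2p + 3
  Firm 2's expected payoff from Not advertise: p·(-8) + (1−p)·4 = -12p + 4
  -2p + 3 = -12p + 4  ⇒  10p = 1  ⇒  p = 1/10.

p = 1/10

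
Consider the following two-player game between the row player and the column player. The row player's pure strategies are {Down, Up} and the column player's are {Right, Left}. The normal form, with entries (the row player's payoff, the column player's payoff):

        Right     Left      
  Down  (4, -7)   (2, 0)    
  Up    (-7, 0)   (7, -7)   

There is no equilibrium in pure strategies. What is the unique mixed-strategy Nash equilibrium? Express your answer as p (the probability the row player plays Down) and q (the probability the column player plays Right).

p = 1/2, q = 5/16

For the column player to be willing to mix, the column player must be indifferent between Right and Left, which pins down the row player's mix.
  the column player's payoff from Right: p·(-7) + (1−p)·0 = -7p
  the column player's payoff from Left: p·0 + (1−p)·(-7) = 7p - 7
  -7p = 7p - 7  ⇒  -14p = -7  ⇒  p = 1/2.
For the row player to be willing to mix, the row player must be indifferent between Down and Up, which pins down the column player's mix.
  the row player's payoff from Down: q·4 + (1−q)·2 = 2q + 2
  the row player's payoff from Up: q·(-7) + (1−q)·7 = -14q + 7
  2q + 2 = -14q + 7  ⇒  16q = 5  ⇒  q = 5/16.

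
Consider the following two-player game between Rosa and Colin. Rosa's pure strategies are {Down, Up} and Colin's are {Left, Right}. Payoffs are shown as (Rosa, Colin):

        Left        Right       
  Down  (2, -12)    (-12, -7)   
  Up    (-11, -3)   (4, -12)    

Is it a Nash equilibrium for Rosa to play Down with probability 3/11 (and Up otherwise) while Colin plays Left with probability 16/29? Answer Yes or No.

Given Rosa's mix p = 3/11, Colin's payoff from Left is -60/11 but from Right is -117/11. Colin strictly prefers Left, so Colin would not mix.
So the proposed profile is not a Nash equilibrium.

No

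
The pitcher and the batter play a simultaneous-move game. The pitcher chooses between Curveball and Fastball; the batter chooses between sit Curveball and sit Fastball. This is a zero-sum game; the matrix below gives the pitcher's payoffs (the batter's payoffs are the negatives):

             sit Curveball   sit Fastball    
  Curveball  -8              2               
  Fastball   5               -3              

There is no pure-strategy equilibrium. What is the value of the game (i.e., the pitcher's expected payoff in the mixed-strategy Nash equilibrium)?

v = -7/9

The pitcher's indifference between Curveball and Fastball determines the batter's mixing probability q:
  the pitcher's payoff from Curveball: q·(-8) + (1−q)·2 = -10q + 2
  the pitcher's payoff from Fastball: q·5 + (1−q)·(-3) = 8q - 3
  -10q + 2 = 8q - 3  ⇒  -18q = -5  ⇒  q = 5/18.
The value is the pitcher's expected payoff against this mix (using Curveball): (5/18)·(-8) + (13/18)·2 = -7/9.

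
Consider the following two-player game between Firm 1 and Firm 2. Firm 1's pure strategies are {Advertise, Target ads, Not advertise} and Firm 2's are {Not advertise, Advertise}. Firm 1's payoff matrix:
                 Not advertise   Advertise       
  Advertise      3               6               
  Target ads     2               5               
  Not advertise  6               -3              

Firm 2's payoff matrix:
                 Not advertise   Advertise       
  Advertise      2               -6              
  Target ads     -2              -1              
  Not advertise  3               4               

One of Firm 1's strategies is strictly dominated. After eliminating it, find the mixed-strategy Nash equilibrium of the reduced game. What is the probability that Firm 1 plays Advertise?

p = 1/9

Firm 1's strategy Target ads is strictly dominated by Advertise: 3 > 2 and 6 > 5. Eliminate Target ads.
In a mixed equilibrium Firm 2 is indifferent between Not advertise and Advertise; this condition fixes p.
  Firm 2's expected payoff from Not advertise: p·2 + (1−p)·3 = -p + 3
  Firm 2's expected payoff from Advertise: p·(-6) + (1−p)·4 = -10p + 4
  -p + 3 = -10p + 4  ⇒  9p = 1  ⇒  p = 1/9.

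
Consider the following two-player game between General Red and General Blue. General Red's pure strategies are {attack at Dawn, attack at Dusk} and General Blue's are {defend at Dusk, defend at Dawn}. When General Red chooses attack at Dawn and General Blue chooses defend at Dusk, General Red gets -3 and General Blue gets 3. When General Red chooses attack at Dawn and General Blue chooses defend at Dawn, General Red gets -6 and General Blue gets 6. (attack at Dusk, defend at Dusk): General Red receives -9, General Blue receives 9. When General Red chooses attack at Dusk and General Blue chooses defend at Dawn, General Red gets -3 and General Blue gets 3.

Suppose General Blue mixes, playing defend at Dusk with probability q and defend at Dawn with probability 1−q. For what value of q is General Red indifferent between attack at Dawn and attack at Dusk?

In a mixed equilibrium General Red is indifferent between attack at Dawn and attack at Dusk; this condition fixes q.
  General Red's payoff to attack at Dawn: q·(-3) + (1−q)·(-6) = 3q - 6
  General Red's payoff to attack at Dusk: q·(-9) + (1−q)·(-3) = -6q - 3
  3q - 6 = -6q - 3  ⇒  9q = 3  ⇒  q = 1/3.

q = 1/3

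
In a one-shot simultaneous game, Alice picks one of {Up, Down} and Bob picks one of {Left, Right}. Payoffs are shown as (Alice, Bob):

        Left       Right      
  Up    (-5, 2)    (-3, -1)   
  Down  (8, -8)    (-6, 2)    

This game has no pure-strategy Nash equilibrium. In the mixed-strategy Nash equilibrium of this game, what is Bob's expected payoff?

For Bob to be willing to mix, Bob must be indifferent between Left and Right, which pins down Alice's mix.
  Bob's expected payoff from Left: p·2 + (1−p)·(-8) = 10p - 8
  Bob's expected payoff from Right: p·(-1) + (1−p)·2 = -3p + 2
  10p - 8 = -3p + 2  ⇒  13p = 10  ⇒  p = 10/13.
At equilibrium Bob is indifferent across columns, so Bob's payoff equals the payoff from Left: (10/13)·2 + (3/13)·(-8) = -4/13.

-4/13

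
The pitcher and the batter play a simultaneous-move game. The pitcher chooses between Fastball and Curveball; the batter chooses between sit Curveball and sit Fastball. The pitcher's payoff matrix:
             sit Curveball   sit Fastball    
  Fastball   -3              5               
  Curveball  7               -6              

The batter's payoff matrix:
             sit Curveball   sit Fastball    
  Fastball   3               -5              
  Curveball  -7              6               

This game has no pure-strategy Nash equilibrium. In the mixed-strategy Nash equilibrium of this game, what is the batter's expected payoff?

For the batter to be willing to mix, the batter must be indifferent between sit Curveball and sit Fastball, which pins down the pitcher's mix.
  the batter's payoff from sit Curveball: p·3 + (1−p)·(-7) = 10p - 7
  the batter's payoff from sit Fastball: p·(-5) + (1−p)·6 = -11p + 6
  10p - 7 = -11p + 6  ⇒  21p = 13  ⇒  p = 13/21.
At equilibrium the batter is indifferent across columns, so the batter's payoff equals the payoff from sit Curveball: (13/21)·3 + (8/21)·(-7) = -17/21.

-17/21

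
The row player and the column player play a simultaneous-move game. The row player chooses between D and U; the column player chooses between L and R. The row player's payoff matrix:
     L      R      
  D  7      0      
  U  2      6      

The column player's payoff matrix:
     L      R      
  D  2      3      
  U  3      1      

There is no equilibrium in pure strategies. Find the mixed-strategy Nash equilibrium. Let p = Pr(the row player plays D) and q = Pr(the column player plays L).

Set the column player's expected payoff from L equal to that from R:
  the column player's payoff from L: p·2 + (1−p)·3 = -p + 3
  the column player's payoff from R: p·3 + (1−p)·1 = 2p + 1
  -p + 3 = 2p + 1  ⇒  -3p = -2  ⇒  p = 2/3.
The column player's mix must leave the row player indifferent between D and U.
  the row player's payoff from D: q·7 + (1−q)·0 = 7q
  the row player's payoff from U: q·2 + (1−q)·6 = -4q + 6
  7q = -4q + 6  ⇒  11q = 6  ⇒  q = 6/11.

p = 2/3, q = 6/11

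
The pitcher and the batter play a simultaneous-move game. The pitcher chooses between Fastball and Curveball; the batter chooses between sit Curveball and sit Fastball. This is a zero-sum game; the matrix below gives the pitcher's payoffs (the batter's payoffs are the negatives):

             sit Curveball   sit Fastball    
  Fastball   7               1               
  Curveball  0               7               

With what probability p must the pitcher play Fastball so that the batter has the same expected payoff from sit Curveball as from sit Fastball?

The batter's indifference between sit Curveball and sit Fastball determines the pitcher's mixing probability p:
  the batter's payoff to sit Curveball: p·(-7) + (1−p)·0 = -7p
  the batter's payoff to sit Fastball: p·(-1) + (1−p)·(-7) = 6p - 7
  -7p = 6p - 7  ⇒  -13p = -7  ⇒  p = 7/13.

p = 7/13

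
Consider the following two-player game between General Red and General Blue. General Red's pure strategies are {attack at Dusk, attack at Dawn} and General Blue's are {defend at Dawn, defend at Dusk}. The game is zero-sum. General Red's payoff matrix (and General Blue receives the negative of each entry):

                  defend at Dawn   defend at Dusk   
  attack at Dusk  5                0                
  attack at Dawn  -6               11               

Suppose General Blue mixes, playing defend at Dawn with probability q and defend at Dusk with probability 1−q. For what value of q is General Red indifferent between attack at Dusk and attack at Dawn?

q = 1/2

In a mixed equilibrium General Red is indifferent between attack at Dusk and attack at Dawn; this condition fixes q.
  General Red's payoff to attack at Dusk: q·5 + (1−q)·0 = 5q
  General Red's payoff to attack at Dawn: q·(-6) + (1−q)·11 = -17q + 11
  5q = -17q + 11  ⇒  22q = 11  ⇒  q = 1/2.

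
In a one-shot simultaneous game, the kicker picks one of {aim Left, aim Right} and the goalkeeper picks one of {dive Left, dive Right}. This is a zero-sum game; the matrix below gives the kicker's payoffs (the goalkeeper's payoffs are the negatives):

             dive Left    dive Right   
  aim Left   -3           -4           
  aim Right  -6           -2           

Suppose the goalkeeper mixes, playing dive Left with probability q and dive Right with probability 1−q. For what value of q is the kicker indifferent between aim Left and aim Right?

q = 2/5

For the kicker to be willing to mix, the kicker must be indifferent between aim Left and aim Right, which pins down the goalkeeper's mix.
  the kicker's payoff from aim Left: q·(-3) + (1−q)·(-4) = q - 4
  the kicker's payoff from aim Right: q·(-6) + (1−q)·(-2) = -4q - 2
  q - 4 = -4q - 2  ⇒  5q = 2  ⇒  q = 2/5.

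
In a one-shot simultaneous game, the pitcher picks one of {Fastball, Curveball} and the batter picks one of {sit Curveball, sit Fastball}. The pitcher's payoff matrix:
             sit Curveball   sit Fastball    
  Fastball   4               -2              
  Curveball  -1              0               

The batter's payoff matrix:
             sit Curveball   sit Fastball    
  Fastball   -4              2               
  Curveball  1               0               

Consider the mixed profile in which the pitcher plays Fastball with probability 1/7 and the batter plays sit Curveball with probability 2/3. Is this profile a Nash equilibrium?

No

Given the batter's mix q = 2/3, the pitcher's payoff from Fastball is 2 but from Curveball is -2/3. The pitcher strictly prefers Fastball, so the pitcher would not mix.
So the proposed profile is not a Nash equilibrium.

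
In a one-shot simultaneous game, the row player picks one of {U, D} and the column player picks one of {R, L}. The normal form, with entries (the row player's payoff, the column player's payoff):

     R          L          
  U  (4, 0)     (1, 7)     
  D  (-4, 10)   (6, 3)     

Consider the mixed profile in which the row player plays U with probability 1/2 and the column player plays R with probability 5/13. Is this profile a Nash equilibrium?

Yes

Check the column player's indifference given the row player's mix p = 1/2:
  payoff from R = 5; payoff from L = 5 — equal.
Check the row player's indifference given the column player's mix q = 5/13:
  payoff from U = 28/13; payoff from D = 28/13 — equal.
Both players are indifferent, so neither can profitably deviate.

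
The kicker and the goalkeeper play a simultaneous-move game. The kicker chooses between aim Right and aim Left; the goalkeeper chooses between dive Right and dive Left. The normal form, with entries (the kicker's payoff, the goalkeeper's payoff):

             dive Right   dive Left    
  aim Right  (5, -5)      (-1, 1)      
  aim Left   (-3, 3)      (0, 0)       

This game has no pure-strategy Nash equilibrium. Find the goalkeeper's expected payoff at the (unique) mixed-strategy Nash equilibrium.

1/3

Set the goalkeeper's expected payoff from dive Right equal to that from dive Left:
  the goalkeeper's payoff from dive Right: p·(-5) + (1−p)·3 = -8p + 3
  the goalkeeper's payoff from dive Left: p·1 + (1−p)·0 = p
  -8p + 3 = p  ⇒  -9p = -3  ⇒  p = 1/3.
At equilibrium the goalkeeper is indifferent across columns, so the goalkeeper's payoff equals the payoff from dive Right: (1/3)·(-5) + (2/3)·3 = 1/3.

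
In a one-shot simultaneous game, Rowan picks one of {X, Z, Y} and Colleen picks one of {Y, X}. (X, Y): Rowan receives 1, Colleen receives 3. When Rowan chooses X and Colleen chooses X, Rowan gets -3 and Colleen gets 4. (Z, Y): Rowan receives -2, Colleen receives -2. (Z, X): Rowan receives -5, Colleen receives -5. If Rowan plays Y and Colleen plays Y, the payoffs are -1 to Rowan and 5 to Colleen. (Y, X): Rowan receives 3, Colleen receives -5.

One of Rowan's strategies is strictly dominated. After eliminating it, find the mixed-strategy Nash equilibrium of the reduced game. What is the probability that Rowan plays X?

p = 10/11

Rowan's strategy Z is strictly dominated by X: 1 > -2 and -3 > -5. Eliminate Z.
Rowan's mix must leave Colleen indifferent between Y and X.
  Colleen's expected payoff from Y: p·3 + (1−p)·5 = -2p + 5
  Colleen's expected payoff from X: p·4 + (1−p)·(-5) = 9p - 5
  -2p + 5 = 9p - 5  ⇒  -11p = -10  ⇒  p = 10/11.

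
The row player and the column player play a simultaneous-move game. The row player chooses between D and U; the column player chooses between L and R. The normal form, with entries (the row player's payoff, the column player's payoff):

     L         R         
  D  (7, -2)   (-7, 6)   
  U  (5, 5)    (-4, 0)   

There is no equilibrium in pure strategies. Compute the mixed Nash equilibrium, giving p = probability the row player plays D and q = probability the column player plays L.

For the column player to be willing to mix, the column player must be indifferent between L and R, which pins down the row player's mix.
  the column player's payoff from L: p·(-2) + (1−p)·5 = -7p + 5
  the column player's payoff from R: p·6 + (1−p)·0 = 6p
  -7p + 5 = 6p  ⇒  -13p = -5  ⇒  p = 5/13.
In a mixed equilibrium the row player is indifferent between D and U; this condition fixes q.
  the row player's payoff from D: q·7 + (1−q)·(-7) = 14q - 7
  the row player's payoff from U: q·5 + (1−q)·(-4) = 9q - 4
  14q - 7 = 9q - 4  ⇒  5q = 3  ⇒  q = 3/5.

p = 5/13, q = 3/5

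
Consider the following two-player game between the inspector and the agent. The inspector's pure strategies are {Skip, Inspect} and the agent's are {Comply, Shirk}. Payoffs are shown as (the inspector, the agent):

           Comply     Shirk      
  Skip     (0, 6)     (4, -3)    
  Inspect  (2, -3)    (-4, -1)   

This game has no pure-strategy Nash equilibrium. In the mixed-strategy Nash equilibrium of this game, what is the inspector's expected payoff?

4/5

Set the inspector's expected payoff from Skip equal to that from Inspect:
  the inspector's payoff from Skip: q·0 + (1−q)·4 = -4q + 4
  the inspector's payoff from Inspect: q·2 + (1−q)·(-4) = 6q - 4
  -4q + 4 = 6q - 4  ⇒  -10q = -8  ⇒  q = 4/5.
At equilibrium the inspector is indifferent across rows, so the inspector's payoff equals the payoff from Skip: (4/5)·0 + (1/5)·4 = 4/5.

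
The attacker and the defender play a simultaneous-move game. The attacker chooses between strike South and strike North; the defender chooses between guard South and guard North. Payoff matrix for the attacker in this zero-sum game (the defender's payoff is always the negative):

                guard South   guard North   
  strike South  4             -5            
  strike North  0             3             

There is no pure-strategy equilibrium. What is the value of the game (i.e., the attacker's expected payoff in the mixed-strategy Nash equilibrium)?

v = 1

The defender's mix must leave the attacker indifferent between strike South and strike North.
  the attacker's payoff to strike South: q·4 + (1−q)·(-5) = 9q - 5
  the attacker's payoff to strike North: q·0 + (1−q)·3 = -3q + 3
  9q - 5 = -3q + 3  ⇒  12q = 8  ⇒  q = 2/3.
The value is the attacker's expected payoff against this mix (using strike South): (2/3)·4 + (1/3)·(-5) = 1.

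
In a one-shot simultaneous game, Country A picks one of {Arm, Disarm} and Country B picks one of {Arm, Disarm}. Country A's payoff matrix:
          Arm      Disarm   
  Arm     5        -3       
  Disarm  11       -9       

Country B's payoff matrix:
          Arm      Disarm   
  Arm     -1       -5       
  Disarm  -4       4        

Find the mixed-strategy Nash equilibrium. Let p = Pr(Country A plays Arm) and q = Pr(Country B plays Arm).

Set Country B's expected payoff from Arm equal to that from Disarm:
  Country B's payoff to Arm: p·(-1) + (1−p)·(-4) = 3p - 4
  Country B's payoff to Disarm: p·(-5) + (1−p)·4 = -9p + 4
  3p - 4 = -9p + 4  ⇒  12p = 8  ⇒  p = 2/3.
For Country A to be willing to mix, Country A must be indifferent between Arm and Disarm, which pins down Country B's mix.
  Country A's payoff from Arm: q·5 + (1−q)·(-3) = 8q - 3
  Country A's payoff from Disarm: q·11 + (1−q)·(-9) = 20q - 9
  8q - 3 = 20q - 9  ⇒  -12q = -6  ⇒  q = 1/2.

p = 2/3, q = 1/2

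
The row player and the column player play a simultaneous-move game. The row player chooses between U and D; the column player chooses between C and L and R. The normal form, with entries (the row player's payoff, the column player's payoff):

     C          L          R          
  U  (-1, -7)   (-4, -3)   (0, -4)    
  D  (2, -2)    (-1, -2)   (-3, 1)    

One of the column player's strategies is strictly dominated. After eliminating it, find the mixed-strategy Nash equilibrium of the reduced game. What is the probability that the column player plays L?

q = 1/2

The column player's strategy C is strictly dominated by R: -4 > -7 and 1 > -2. Eliminate C.
For the row player to be willing to mix, the row player must be indifferent between U and D, which pins down the column player's mix.
  the row player's expected payoff from U: q·(-4) + (1−q)·0 = -4q
  the row player's expected payoff from D: q·(-1) + (1−q)·(-3) = 2q - 3
  -4q = 2q - 3  ⇒  -6q = -3  ⇒  q = 1/2.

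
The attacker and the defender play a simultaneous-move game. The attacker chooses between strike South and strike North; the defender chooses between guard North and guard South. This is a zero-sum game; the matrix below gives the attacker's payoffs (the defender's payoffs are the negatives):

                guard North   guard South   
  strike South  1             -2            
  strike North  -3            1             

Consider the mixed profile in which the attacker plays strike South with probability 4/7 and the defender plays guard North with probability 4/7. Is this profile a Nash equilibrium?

Given the defender's mix q = 4/7, the attacker's payoff from strike South is -2/7 but from strike North is -9/7. The attacker strictly prefers strike South, so the attacker would not mix.
So the proposed profile is not a Nash equilibrium.

No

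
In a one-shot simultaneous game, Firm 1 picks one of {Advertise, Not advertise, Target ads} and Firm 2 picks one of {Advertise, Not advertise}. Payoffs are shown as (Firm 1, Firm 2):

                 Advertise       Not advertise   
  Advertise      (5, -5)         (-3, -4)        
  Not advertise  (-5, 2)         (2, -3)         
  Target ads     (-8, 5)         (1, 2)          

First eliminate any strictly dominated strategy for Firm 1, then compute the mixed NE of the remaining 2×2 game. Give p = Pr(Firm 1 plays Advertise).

Firm 1's strategy Target ads is strictly dominated by Not advertise: -5 > -8 and 2 > 1. Eliminate Target ads.
For Firm 2 to be willing to mix, Firm 2 must be indifferent between Advertise and Not advertise, which pins down Firm 1's mix.
  Firm 2's payoff from Advertise: p·(-5) + (1−p)·2 = -7p + 2
  Firm 2's payoff from Not advertise: p·(-4) + (1−p)·(-3) = -p - 3
  -7p + 2 = -p - 3  ⇒  -6p = -5  ⇒  p = 5/6.

p = 5/6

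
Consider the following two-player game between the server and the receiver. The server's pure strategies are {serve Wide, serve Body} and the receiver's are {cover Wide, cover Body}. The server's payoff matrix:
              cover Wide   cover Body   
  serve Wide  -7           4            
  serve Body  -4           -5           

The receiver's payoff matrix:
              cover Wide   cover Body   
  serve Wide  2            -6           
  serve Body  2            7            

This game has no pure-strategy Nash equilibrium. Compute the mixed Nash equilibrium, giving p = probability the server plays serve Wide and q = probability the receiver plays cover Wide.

In a mixed equilibrium the receiver is indifferent between cover Wide and cover Body; this condition fixes p.
  the receiver's payoff from cover Wide: p·2 + (1−p)·2 = 2
  the receiver's payoff from cover Body: p·(-6) + (1−p)·7 = -13p + 7
  2 = -13p + 7  ⇒  13p = 5  ⇒  p = 5/13.
Set the server's expected payoff from serve Wide equal to that from serve Body:
  the server's payoff to serve Wide: q·(-7) + (1−q)·4 = -11q + 4
  the server's payoff to serve Body: q·(-4) + (1−q)·(-5) = q - 5
  -11q + 4 = q - 5  ⇒  -12q = -9  ⇒  q = 3/4.

p = 5/13, q = 3/4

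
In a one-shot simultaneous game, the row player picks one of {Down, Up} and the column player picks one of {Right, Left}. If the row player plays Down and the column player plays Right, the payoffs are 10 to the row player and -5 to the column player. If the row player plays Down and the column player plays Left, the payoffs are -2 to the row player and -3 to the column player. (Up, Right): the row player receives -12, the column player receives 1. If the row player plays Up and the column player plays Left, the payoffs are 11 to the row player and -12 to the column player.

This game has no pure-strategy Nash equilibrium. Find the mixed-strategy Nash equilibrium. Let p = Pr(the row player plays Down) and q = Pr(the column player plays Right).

In a mixed equilibrium the column player is indifferent between Right and Left; this condition fixes p.
  the column player's payoff to Right: p·(-5) + (1−p)·1 = -6p + 1
  the column player's payoff to Left: p·(-3) + (1−p)·(-12) = 9p - 12
  -6p + 1 = 9p - 12  ⇒  -15p = -13  ⇒  p = 13/15.
For the row player to be willing to mix, the row player must be indifferent between Down and Up, which pins down the column player's mix.
  the row player's payoff from Down: q·10 + (1−q)·(-2) = 12q - 2
  the row player's payoff from Up: q·(-12) + (1−q)·11 = -23q + 11
  12q - 2 = -23q + 11  ⇒  35q = 13  ⇒  q = 13/35.

p = 13/15, q = 13/35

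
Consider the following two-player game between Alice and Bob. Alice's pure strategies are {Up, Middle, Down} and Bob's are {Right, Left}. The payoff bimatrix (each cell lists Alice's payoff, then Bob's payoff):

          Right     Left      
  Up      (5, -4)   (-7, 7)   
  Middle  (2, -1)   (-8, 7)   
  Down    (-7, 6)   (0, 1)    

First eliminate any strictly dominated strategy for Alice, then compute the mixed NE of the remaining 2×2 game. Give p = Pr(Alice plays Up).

p = 5/16

Alice's strategy Middle is strictly dominated by Up: 5 > 2 and -7 > -8. Eliminate Middle.
For Bob to be willing to mix, Bob must be indifferent between Right and Left, which pins down Alice's mix.
  Bob's expected payoff from Right: p·(-4) + (1−p)·6 = -10p + 6
  Bob's expected payoff from Left: p·7 + (1−p)·1 = 6p + 1
  -10p + 6 = 6p + 1  ⇒  -16p = -5  ⇒  p = 5/16.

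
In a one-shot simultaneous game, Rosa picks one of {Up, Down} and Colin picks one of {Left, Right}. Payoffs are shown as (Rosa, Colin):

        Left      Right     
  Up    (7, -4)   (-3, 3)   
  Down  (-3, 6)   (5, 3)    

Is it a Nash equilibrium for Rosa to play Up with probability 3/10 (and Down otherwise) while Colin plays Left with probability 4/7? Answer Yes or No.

Given Colin's mix q = 4/7, Rosa's payoff from Up is 19/7 but from Down is 3/7. Rosa strictly prefers Up, so Rosa would not mix.
So the proposed profile is not a Nash equilibrium.

No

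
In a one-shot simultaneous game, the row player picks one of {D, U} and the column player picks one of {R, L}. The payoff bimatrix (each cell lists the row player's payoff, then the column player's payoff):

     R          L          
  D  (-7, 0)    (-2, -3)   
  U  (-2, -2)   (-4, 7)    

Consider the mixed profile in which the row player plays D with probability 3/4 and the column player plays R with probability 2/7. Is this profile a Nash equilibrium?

Yes

Check the column player's indifference given the row player's mix p = 3/4:
  payoff from R = -1/2; payoff from L = -1/2 — equal.
Check the row player's indifference given the column player's mix q = 2/7:
  payoff from D = -24/7; payoff from U = -24/7 — equal.
Both players are indifferent, so neither can profitably deviate.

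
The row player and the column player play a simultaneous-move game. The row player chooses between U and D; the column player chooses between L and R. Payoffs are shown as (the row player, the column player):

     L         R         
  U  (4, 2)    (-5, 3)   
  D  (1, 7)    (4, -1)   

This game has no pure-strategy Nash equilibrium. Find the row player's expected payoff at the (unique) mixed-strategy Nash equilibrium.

7/4

The column player's mix must leave the row player indifferent between U and D.
  the row player's payoff from U: q·4 + (1−q)·(-5) = 9q - 5
  the row player's payoff from D: q·1 + (1−q)·4 = -3q + 4
  9q - 5 = -3q + 4  ⇒  12q = 9  ⇒  q = 3/4.
At equilibrium the row player is indifferent across rows, so the row player's payoff equals the payoff from U: (3/4)·4 + (1/4)·(-5) = 7/4.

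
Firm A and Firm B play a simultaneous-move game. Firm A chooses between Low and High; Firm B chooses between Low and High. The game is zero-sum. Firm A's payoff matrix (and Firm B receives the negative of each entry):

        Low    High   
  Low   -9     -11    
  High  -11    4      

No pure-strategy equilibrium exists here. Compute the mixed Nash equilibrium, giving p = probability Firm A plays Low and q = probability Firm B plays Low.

Firm A's mix must leave Firm B indifferent between Low and High.
  Firm B's payoff to Low: p·9 + (1−p)·11 = -2p + 11
  Firm B's payoff to High: p·11 + (1−p)·(-4) = 15p - 4
  -2p + 11 = 15p - 4  ⇒  -17p = -15  ⇒  p = 15/17.
Firm B's mix must leave Firm A indifferent between Low and High.
  Firm A's expected payoff from Low: q·(-9) + (1−q)·(-11) = 2q - 11
  Firm A's expected payoff from High: q·(-11) + (1−q)·4 = -15q + 4
  2q - 11 = -15q + 4  ⇒  17q = 15  ⇒  q = 15/17.

p = 15/17, q = 15/17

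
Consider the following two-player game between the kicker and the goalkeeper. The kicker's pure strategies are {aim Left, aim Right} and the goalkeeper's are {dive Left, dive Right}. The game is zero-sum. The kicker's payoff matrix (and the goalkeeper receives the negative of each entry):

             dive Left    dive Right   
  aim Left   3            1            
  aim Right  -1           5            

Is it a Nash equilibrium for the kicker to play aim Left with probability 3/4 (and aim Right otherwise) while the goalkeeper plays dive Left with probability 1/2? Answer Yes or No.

Check the goalkeeper's indifference given the kicker's mix p = 3/4:
  payoff from dive Left = -2; payoff from dive Right = -2 — equal.
Check the kicker's indifference given the goalkeeper's mix q = 1/2:
  payoff from aim Left = 2; payoff from aim Right = 2 — equal.
Both players are indifferent, so neither can profitably deviate.

Yes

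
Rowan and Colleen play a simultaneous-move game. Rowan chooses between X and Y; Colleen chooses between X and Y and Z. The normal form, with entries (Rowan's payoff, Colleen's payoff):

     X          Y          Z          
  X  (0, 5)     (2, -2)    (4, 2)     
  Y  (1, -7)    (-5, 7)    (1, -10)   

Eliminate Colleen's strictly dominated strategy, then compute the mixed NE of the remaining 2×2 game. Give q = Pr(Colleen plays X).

q = 7/8

Colleen's strategy Z is strictly dominated by X: 5 > 2 and -7 > -10. Eliminate Z.
Colleen's mix must leave Rowan indifferent between X and Y.
  Rowan's payoff from X: q·0 + (1−q)·2 = -2q + 2
  Rowan's payoff from Y: q·1 + (1−q)·(-5) = 6q - 5
  -2q + 2 = 6q - 5  ⇒  -8q = -7  ⇒  q = 7/8.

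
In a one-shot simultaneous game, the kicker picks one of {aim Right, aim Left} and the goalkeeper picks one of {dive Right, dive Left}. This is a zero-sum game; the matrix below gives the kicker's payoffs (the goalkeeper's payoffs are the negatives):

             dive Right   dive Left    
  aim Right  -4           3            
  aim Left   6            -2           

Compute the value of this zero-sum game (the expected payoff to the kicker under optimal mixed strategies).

v = 2/3

The goalkeeper's mix must leave the kicker indifferent between aim Right and aim Left.
  the kicker's payoff from aim Right: q·(-4) + (1−q)·3 = -7q + 3
  the kicker's payoff from aim Left: q·6 + (1−q)·(-2) = 8q - 2
  -7q + 3 = 8q - 2  ⇒  -15q = -5  ⇒  q = 1/3.
The value is the kicker's expected payoff against this mix (using aim Right): (1/3)·(-4) + (2/3)·3 = 2/3.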